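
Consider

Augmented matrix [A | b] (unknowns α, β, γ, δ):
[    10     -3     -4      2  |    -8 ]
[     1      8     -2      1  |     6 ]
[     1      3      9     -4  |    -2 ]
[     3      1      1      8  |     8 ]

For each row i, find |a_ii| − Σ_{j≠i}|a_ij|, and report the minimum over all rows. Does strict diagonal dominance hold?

1

row 1: |10| − (3+4+2) = 1
row 2: |8| − (1+2+1) = 4
row 3: |9| − (1+3+4) = 1
row 4: |8| − (3+1+1) = 3
minimum over rows = 1 → strictly diagonally dominant (convergence guaranteed)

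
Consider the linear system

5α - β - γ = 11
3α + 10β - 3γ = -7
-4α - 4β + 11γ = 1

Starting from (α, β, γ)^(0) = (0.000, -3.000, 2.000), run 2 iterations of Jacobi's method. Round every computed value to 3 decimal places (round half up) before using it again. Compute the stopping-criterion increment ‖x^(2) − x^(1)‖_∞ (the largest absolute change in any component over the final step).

Iteration 1:
  α = (11 - (-1)·-3.000 - (-1)·2.000) / (5) = 2.000
  β = (-7 - (3)·0.000 - (-3)·2.000) / (10) = -0.100
  γ = (1 - (-4)·0.000 - (-4)·-3.000) / (11) = -1.000
Iteration 2:
  α = (11 - (-1)·-0.100 - (-1)·-1.000) / (5) = 1.980
  β = (-7 - (3)·2.000 - (-3)·-1.000) / (10) = -1.600
  γ = (1 - (-4)·2.000 - (-4)·-0.100) / (11) = 0.782
Change: (-0.020, -1.500, 1.782) → max |·| = 1.782

1.782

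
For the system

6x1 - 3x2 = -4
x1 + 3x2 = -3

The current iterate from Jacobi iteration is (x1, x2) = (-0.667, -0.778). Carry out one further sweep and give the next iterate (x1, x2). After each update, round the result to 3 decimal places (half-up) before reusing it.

(-1.056, -0.778)

One sweep:
  x1 = (-4 - (-3)·-0.778) / (6) = -1.056
  x2 = (-3 - (1)·-0.667) / (3) = -0.778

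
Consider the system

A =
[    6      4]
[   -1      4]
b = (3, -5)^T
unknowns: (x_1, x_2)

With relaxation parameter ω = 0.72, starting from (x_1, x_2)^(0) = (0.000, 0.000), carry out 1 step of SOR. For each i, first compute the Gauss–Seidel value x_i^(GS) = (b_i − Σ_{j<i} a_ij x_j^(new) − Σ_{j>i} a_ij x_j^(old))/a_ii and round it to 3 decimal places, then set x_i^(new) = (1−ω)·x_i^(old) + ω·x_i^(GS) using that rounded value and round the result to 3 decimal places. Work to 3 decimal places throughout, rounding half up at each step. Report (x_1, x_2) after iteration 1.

Iteration 1:
  x_1: GS value = (3 - (4)·0.000) / (6) = 0.500;  x_1 ← (1−ω)·0.000 + ω·0.500 = 0.360
  x_2: GS value = (-5 - (-1)·0.360) / (4) = -1.160;  x_2 ← (1−ω)·0.000 + ω·-1.160 = -0.835

(0.360, -0.835)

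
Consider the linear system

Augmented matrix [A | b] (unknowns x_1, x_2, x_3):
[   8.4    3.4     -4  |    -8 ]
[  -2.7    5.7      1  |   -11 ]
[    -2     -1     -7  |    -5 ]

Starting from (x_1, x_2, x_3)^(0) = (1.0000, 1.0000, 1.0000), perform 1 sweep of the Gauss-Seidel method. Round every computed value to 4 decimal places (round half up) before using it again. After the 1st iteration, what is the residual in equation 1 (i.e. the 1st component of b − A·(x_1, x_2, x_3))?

Iteration 1:
  x_1 = (-8 - (3.4)·1.0000 - (-4)·1.0000) / (8.4) = -0.8810
  x_2 = (-11 - (-2.7)·-0.8810 - (1)·1.0000) / (5.7) = -2.5226
  x_3 = (-5 - (-2)·-0.8810 - (-1)·-2.5226) / (-7) = 1.3264
Residual b − A·x = (13.2828, -0.3263, 0.0002)

13.2828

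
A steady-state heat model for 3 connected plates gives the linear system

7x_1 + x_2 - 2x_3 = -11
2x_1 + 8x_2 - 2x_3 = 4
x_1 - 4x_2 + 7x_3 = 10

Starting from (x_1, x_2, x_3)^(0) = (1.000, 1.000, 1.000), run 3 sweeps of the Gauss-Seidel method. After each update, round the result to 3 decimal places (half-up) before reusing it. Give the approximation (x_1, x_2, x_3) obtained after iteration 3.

(-1.092, 1.360, 2.362)

Iteration 1:
  x_1 = (-11 - (1)·1.000 - (-2)·1.000) / (7) = -1.429
  x_2 = (4 - (2)·-1.429 - (-2)·1.000) / (8) = 1.107
  x_3 = (10 - (1)·-1.429 - (-4)·1.107) / (7) = 2.265
Iteration 2:
  x_1 = (-11 - (1)·1.107 - (-2)·2.265) / (7) = -1.082
  x_2 = (4 - (2)·-1.082 - (-2)·2.265) / (8) = 1.337
  x_3 = (10 - (1)·-1.082 - (-4)·1.337) / (7) = 2.347
Iteration 3:
  x_1 = (-11 - (1)·1.337 - (-2)·2.347) / (7) = -1.092
  x_2 = (4 - (2)·-1.092 - (-2)·2.347) / (8) = 1.360
  x_3 = (10 - (1)·-1.092 - (-4)·1.360) / (7) = 2.362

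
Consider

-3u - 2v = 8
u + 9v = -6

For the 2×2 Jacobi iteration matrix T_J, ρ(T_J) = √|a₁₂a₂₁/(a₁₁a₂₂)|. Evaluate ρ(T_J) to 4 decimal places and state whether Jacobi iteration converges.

0.2722

a₁₂a₂₁/(a₁₁a₂₂) = (-2)·(1) / ((-3)·(9)) = 0.074074
ρ = √|0.074074| = √0.074074 = 0.2722
ρ < 1, so Jacobi converges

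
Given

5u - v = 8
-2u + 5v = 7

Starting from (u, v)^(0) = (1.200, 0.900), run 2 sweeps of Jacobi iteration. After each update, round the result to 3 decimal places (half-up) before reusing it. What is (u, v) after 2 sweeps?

Iteration 1:
  u = (8 - (-1)·0.900) / (5) = 1.780
  v = (7 - (-2)·1.200) / (5) = 1.880
Iteration 2:
  u = (8 - (-1)·1.880) / (5) = 1.976
  v = (7 - (-2)·1.780) / (5) = 2.112

(1.976, 2.112)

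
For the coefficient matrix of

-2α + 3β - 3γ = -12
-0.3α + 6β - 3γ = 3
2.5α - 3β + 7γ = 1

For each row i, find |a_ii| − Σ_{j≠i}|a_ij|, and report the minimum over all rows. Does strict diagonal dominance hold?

-4

row 1: |-2| − (3+3) = -4
row 2: |6| − (0.3+3) = 2.7
row 3: |7| − (2.5+3) = 1.5
minimum over rows = -4 → not strictly diagonally dominant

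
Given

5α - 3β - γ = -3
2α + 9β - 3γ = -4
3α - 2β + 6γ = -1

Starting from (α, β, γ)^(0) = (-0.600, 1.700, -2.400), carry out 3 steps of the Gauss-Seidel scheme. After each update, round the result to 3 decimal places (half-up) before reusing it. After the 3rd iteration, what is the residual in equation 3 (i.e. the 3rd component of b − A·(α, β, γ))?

0.000

Iteration 1:
  α = (-3 - (-3)·1.700 - (-1)·-2.400) / (5) = -0.060
  β = (-4 - (2)·-0.060 - (-3)·-2.400) / (9) = -1.231
  γ = (-1 - (3)·-0.060 - (-2)·-1.231) / (6) = -0.547
Iteration 2:
  α = (-3 - (-3)·-1.231 - (-1)·-0.547) / (5) = -1.448
  β = (-4 - (2)·-1.448 - (-3)·-0.547) / (9) = -0.305
  γ = (-1 - (3)·-1.448 - (-2)·-0.305) / (6) = 0.456
Iteration 3:
  α = (-3 - (-3)·-0.305 - (-1)·0.456) / (5) = -0.692
  β = (-4 - (2)·-0.692 - (-3)·0.456) / (9) = -0.139
  γ = (-1 - (3)·-0.692 - (-2)·-0.139) / (6) = 0.133
Residual b − A·x = (0.176, -0.966, 0.000)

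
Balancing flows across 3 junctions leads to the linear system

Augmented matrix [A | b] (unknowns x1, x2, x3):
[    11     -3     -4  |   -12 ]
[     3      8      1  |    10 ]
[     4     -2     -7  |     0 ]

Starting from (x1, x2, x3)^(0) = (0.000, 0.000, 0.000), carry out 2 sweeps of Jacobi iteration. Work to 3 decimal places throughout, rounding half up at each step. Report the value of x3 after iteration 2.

-0.981

Iteration 1:
  x1 = (-12 - (-3)·0.000 - (-4)·0.000) / (11) = -1.091
  x2 = (10 - (3)·0.000 - (1)·0.000) / (8) = 1.250
  x3 = (0 - (4)·0.000 - (-2)·0.000) / (-7) = 0.000
Iteration 2:
  x1 = (-12 - (-3)·1.250 - (-4)·0.000) / (11) = -0.750
  x2 = (10 - (3)·-1.091 - (1)·0.000) / (8) = 1.659
  x3 = (0 - (4)·-1.091 - (-2)·1.250) / (-7) = -0.981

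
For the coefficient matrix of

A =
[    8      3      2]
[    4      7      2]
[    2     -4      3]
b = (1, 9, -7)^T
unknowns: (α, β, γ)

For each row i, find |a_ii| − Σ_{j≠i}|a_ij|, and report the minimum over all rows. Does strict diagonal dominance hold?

row 1: |8| − (3+2) = 3
row 2: |7| − (4+2) = 1
row 3: |3| − (2+4) = -3
minimum over rows = -3 → not strictly diagonally dominant

-3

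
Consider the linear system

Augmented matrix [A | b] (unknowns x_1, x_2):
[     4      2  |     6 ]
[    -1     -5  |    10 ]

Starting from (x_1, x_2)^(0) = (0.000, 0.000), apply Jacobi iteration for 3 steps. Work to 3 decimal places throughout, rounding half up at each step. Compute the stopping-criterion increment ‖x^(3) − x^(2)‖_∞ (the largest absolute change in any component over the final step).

Iteration 1:
  x_1 = (6 - (2)·0.000) / (4) = 1.500
  x_2 = (10 - (-1)·0.000) / (-5) = -2.000
Iteration 2:
  x_1 = (6 - (2)·-2.000) / (4) = 2.500
  x_2 = (10 - (-1)·1.500) / (-5) = -2.300
Iteration 3:
  x_1 = (6 - (2)·-2.300) / (4) = 2.650
  x_2 = (10 - (-1)·2.500) / (-5) = -2.500
Change: (0.150, -0.200) → max |·| = 0.200

0.200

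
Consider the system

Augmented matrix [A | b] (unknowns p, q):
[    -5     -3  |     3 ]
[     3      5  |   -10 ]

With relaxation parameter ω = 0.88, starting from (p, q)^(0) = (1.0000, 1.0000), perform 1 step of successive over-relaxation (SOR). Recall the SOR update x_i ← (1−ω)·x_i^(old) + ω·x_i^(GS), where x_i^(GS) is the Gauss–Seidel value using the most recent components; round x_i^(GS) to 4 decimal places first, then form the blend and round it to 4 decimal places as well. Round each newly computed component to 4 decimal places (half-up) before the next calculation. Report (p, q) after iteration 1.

Iteration 1:
  p: GS value = (3 - (-3)·1.0000) / (-5) = -1.2000;  p ← (1−ω)·1.0000 + ω·-1.2000 = -0.9360
  q: GS value = (-10 - (3)·-0.9360) / (5) = -1.4384;  q ← (1−ω)·1.0000 + ω·-1.4384 = -1.1458

(-0.9360, -1.1458)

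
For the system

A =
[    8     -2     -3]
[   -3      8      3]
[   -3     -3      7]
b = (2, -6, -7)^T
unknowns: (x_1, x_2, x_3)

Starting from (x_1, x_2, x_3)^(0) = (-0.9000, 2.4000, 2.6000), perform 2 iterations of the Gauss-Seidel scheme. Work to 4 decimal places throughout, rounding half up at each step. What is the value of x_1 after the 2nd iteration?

Iteration 1:
  x_1 = (2 - (-2)·2.4000 - (-3)·2.6000) / (8) = 1.8250
  x_2 = (-6 - (-3)·1.8250 - (3)·2.6000) / (8) = -1.0406
  x_3 = (-7 - (-3)·1.8250 - (-3)·-1.0406) / (7) = -0.6638
Iteration 2:
  x_1 = (2 - (-2)·-1.0406 - (-3)·-0.6638) / (8) = -0.2591
  x_2 = (-6 - (-3)·-0.2591 - (3)·-0.6638) / (8) = -0.5982
  x_3 = (-7 - (-3)·-0.2591 - (-3)·-0.5982) / (7) = -1.3674

-0.2591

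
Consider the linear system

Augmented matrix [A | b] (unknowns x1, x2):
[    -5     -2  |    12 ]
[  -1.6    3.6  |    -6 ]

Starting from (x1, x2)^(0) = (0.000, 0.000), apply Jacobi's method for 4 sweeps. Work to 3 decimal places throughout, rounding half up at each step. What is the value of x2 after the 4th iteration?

Iteration 1:
  x1 = (12 - (-2)·0.000) / (-5) = -2.400
  x2 = (-6 - (-1.6)·0.000) / (3.6) = -1.667
Iteration 2:
  x1 = (12 - (-2)·-1.667) / (-5) = -1.733
  x2 = (-6 - (-1.6)·-2.400) / (3.6) = -2.733
Iteration 3:
  x1 = (12 - (-2)·-2.733) / (-5) = -1.307
  x2 = (-6 - (-1.6)·-1.733) / (3.6) = -2.437
Iteration 4:
  x1 = (12 - (-2)·-2.437) / (-5) = -1.425
  x2 = (-6 - (-1.6)·-1.307) / (3.6) = -2.248

-2.248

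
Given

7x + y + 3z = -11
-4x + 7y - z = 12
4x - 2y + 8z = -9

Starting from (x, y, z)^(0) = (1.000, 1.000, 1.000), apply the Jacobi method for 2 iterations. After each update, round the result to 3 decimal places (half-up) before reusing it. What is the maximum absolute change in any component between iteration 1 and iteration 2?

Iteration 1:
  x = (-11 - (1)·1.000 - (3)·1.000) / (7) = -2.143
  y = (12 - (-4)·1.000 - (-1)·1.000) / (7) = 2.429
  z = (-9 - (4)·1.000 - (-2)·1.000) / (8) = -1.375
Iteration 2:
  x = (-11 - (1)·2.429 - (3)·-1.375) / (7) = -1.329
  y = (12 - (-4)·-2.143 - (-1)·-1.375) / (7) = 0.293
  z = (-9 - (4)·-2.143 - (-2)·2.429) / (8) = 0.554
Change: (0.814, -2.136, 1.929) → max |·| = 2.136

2.136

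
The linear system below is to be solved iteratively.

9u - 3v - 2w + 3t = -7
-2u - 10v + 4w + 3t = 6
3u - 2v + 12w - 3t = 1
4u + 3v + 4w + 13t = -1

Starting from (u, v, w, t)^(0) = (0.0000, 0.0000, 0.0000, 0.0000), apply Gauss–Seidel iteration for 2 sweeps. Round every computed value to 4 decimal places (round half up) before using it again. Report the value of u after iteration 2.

Iteration 1:
  u = (-7 - (-3)·0.0000 - (-2)·0.0000 - (3)·0.0000) / (9) = -0.7778
  v = (6 - (-2)·-0.7778 - (4)·0.0000 - (3)·0.0000) / (-10) = -0.4444
  w = (1 - (3)·-0.7778 - (-2)·-0.4444 - (-3)·0.0000) / (12) = 0.2037
  t = (-1 - (4)·-0.7778 - (3)·-0.4444 - (4)·0.2037) / (13) = 0.2023
Iteration 2:
  u = (-7 - (-3)·-0.4444 - (-2)·0.2037 - (3)·0.2023) / (9) = -0.9481
  v = (6 - (-2)·-0.9481 - (4)·0.2037 - (3)·0.2023) / (-10) = -0.2682
  w = (1 - (3)·-0.9481 - (-2)·-0.2682 - (-3)·0.2023) / (12) = 0.3262
  t = (-1 - (4)·-0.9481 - (3)·-0.2682 - (4)·0.3262) / (13) = 0.1763

-0.9481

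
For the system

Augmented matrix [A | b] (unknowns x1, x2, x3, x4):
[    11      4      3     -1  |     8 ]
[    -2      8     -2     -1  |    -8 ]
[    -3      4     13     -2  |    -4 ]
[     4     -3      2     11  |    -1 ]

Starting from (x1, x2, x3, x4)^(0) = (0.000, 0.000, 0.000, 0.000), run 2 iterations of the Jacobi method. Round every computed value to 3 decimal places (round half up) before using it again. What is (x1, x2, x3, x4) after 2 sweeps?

Iteration 1:
  x1 = (8 - (4)·0.000 - (3)·0.000 - (-1)·0.000) / (11) = 0.727
  x2 = (-8 - (-2)·0.000 - (-2)·0.000 - (-1)·0.000) / (8) = -1.000
  x3 = (-4 - (-3)·0.000 - (4)·0.000 - (-2)·0.000) / (13) = -0.308
  x4 = (-1 - (4)·0.000 - (-3)·0.000 - (2)·0.000) / (11) = -0.091
Iteration 2:
  x1 = (8 - (4)·-1.000 - (3)·-0.308 - (-1)·-0.091) / (11) = 1.167
  x2 = (-8 - (-2)·0.727 - (-2)·-0.308 - (-1)·-0.091) / (8) = -0.907
  x3 = (-4 - (-3)·0.727 - (4)·-1.000 - (-2)·-0.091) / (13) = 0.154
  x4 = (-1 - (4)·0.727 - (-3)·-1.000 - (2)·-0.308) / (11) = -0.572

(1.167, -0.907, 0.154, -0.572)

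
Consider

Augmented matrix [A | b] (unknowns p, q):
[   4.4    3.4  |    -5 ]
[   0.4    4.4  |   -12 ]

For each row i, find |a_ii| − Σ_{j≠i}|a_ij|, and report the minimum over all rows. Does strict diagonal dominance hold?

row 1: |4.4| − (3.4) = 1
row 2: |4.4| − (0.4) = 4
minimum over rows = 1 → strictly diagonally dominant (convergence guaranteed)

1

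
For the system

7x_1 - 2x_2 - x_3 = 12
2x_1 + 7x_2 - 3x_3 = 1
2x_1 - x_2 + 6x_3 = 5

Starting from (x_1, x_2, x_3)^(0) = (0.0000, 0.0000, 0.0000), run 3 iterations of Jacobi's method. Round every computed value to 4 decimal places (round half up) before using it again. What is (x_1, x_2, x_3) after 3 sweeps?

Iteration 1:
  x_1 = (12 - (-2)·0.0000 - (-1)·0.0000) / (7) = 1.7143
  x_2 = (1 - (2)·0.0000 - (-3)·0.0000) / (7) = 0.1429
  x_3 = (5 - (2)·0.0000 - (-1)·0.0000) / (6) = 0.8333
Iteration 2:
  x_1 = (12 - (-2)·0.1429 - (-1)·0.8333) / (7) = 1.8742
  x_2 = (1 - (2)·1.7143 - (-3)·0.8333) / (7) = 0.0102
  x_3 = (5 - (2)·1.7143 - (-1)·0.1429) / (6) = 0.2857
Iteration 3:
  x_1 = (12 - (-2)·0.0102 - (-1)·0.2857) / (7) = 1.7580
  x_2 = (1 - (2)·1.8742 - (-3)·0.2857) / (7) = -0.2702
  x_3 = (5 - (2)·1.8742 - (-1)·0.0102) / (6) = 0.2103

(1.7580, -0.2702, 0.2103)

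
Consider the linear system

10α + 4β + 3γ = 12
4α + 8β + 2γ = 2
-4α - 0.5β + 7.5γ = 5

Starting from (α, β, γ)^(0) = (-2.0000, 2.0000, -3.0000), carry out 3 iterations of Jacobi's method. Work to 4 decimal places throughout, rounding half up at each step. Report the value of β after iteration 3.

Iteration 1:
  α = (12 - (4)·2.0000 - (3)·-3.0000) / (10) = 1.3000
  β = (2 - (4)·-2.0000 - (2)·-3.0000) / (8) = 2.0000
  γ = (5 - (-4)·-2.0000 - (-0.5)·2.0000) / (7.5) = -0.2667
Iteration 2:
  α = (12 - (4)·2.0000 - (3)·-0.2667) / (10) = 0.4800
  β = (2 - (4)·1.3000 - (2)·-0.2667) / (8) = -0.3333
  γ = (5 - (-4)·1.3000 - (-0.5)·2.0000) / (7.5) = 1.4933
Iteration 3:
  α = (12 - (4)·-0.3333 - (3)·1.4933) / (10) = 0.8853
  β = (2 - (4)·0.4800 - (2)·1.4933) / (8) = -0.3633
  γ = (5 - (-4)·0.4800 - (-0.5)·-0.3333) / (7.5) = 0.9004

-0.3633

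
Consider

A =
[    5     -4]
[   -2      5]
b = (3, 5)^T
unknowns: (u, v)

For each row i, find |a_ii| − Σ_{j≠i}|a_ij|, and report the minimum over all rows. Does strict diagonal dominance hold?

1

row 1: |5| − (4) = 1
row 2: |5| − (2) = 3
minimum over rows = 1 → strictly diagonally dominant (convergence guaranteed)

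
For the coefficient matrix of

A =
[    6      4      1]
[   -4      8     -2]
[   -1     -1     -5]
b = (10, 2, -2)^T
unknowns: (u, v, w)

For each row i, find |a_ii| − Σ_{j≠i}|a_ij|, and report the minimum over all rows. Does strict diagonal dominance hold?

row 1: |6| − (4+1) = 1
row 2: |8| − (4+2) = 2
row 3: |-5| − (1+1) = 3
minimum over rows = 1 → strictly diagonally dominant (convergence guaranteed)

1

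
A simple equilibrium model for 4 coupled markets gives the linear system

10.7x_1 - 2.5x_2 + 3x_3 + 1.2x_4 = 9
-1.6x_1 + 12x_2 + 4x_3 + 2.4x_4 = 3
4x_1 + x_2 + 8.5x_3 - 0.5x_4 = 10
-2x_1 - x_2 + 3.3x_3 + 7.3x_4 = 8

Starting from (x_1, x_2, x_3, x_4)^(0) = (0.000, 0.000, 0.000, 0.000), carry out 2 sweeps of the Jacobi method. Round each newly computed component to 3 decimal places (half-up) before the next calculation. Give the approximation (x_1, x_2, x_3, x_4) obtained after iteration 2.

Iteration 1:
  x_1 = (9 - (-2.5)·0.000 - (3)·0.000 - (1.2)·0.000) / (10.7) = 0.841
  x_2 = (3 - (-1.6)·0.000 - (4)·0.000 - (2.4)·0.000) / (12) = 0.250
  x_3 = (10 - (4)·0.000 - (1)·0.000 - (-0.5)·0.000) / (8.5) = 1.176
  x_4 = (8 - (-2)·0.000 - (-1)·0.000 - (3.3)·0.000) / (7.3) = 1.096
Iteration 2:
  x_1 = (9 - (-2.5)·0.250 - (3)·1.176 - (1.2)·1.096) / (10.7) = 0.447
  x_2 = (3 - (-1.6)·0.841 - (4)·1.176 - (2.4)·1.096) / (12) = -0.249
  x_3 = (10 - (4)·0.841 - (1)·0.250 - (-0.5)·1.096) / (8.5) = 0.816
  x_4 = (8 - (-2)·0.841 - (-1)·0.250 - (3.3)·1.176) / (7.3) = 0.829

(0.447, -0.249, 0.816, 0.829)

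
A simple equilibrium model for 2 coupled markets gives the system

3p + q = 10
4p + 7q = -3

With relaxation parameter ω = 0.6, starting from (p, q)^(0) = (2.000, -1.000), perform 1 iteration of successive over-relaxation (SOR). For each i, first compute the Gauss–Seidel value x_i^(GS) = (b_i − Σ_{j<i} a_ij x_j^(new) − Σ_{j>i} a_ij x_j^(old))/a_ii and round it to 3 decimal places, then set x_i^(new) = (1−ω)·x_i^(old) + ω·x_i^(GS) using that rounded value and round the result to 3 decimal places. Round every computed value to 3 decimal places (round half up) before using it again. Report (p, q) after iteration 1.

Iteration 1:
  p: GS value = (10 - (1)·-1.000) / (3) = 3.667;  p ← (1−ω)·2.000 + ω·3.667 = 3.000
  q: GS value = (-3 - (4)·3.000) / (7) = -2.143;  q ← (1−ω)·-1.000 + ω·-2.143 = -1.686

(3.000, -1.686)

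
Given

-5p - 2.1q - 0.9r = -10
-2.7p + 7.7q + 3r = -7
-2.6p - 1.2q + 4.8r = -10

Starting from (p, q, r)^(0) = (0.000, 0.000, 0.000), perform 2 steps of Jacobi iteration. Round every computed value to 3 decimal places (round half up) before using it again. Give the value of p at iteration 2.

Iteration 1:
  p = (-10 - (-2.1)·0.000 - (-0.9)·0.000) / (-5) = 2.000
  q = (-7 - (-2.7)·0.000 - (3)·0.000) / (7.7) = -0.909
  r = (-10 - (-2.6)·0.000 - (-1.2)·0.000) / (4.8) = -2.083
Iteration 2:
  p = (-10 - (-2.1)·-0.909 - (-0.9)·-2.083) / (-5) = 2.757
  q = (-7 - (-2.7)·2.000 - (3)·-2.083) / (7.7) = 0.604
  r = (-10 - (-2.6)·2.000 - (-1.2)·-0.909) / (4.8) = -1.227

2.757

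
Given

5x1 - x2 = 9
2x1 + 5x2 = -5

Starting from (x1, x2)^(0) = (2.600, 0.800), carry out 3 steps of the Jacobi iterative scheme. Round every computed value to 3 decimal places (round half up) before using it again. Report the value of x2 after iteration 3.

Iteration 1:
  x1 = (9 - (-1)·0.800) / (5) = 1.960
  x2 = (-5 - (2)·2.600) / (5) = -2.040
Iteration 2:
  x1 = (9 - (-1)·-2.040) / (5) = 1.392
  x2 = (-5 - (2)·1.960) / (5) = -1.784
Iteration 3:
  x1 = (9 - (-1)·-1.784) / (5) = 1.443
  x2 = (-5 - (2)·1.392) / (5) = -1.557

-1.557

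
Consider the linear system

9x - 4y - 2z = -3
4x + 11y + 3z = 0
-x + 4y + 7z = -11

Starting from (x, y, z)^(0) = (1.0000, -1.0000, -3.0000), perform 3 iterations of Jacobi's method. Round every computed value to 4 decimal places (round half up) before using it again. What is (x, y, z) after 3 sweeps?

Iteration 1:
  x = (-3 - (-4)·-1.0000 - (-2)·-3.0000) / (9) = -1.4444
  y = (0 - (4)·1.0000 - (3)·-3.0000) / (11) = 0.4545
  z = (-11 - (-1)·1.0000 - (4)·-1.0000) / (7) = -0.8571
Iteration 2:
  x = (-3 - (-4)·0.4545 - (-2)·-0.8571) / (9) = -0.3218
  y = (0 - (4)·-1.4444 - (3)·-0.8571) / (11) = 0.7590
  z = (-11 - (-1)·-1.4444 - (4)·0.4545) / (7) = -2.0375
Iteration 3:
  x = (-3 - (-4)·0.7590 - (-2)·-2.0375) / (9) = -0.4488
  y = (0 - (4)·-0.3218 - (3)·-2.0375) / (11) = 0.6727
  z = (-11 - (-1)·-0.3218 - (4)·0.7590) / (7) = -2.0511

(-0.4488, 0.6727, -2.0511)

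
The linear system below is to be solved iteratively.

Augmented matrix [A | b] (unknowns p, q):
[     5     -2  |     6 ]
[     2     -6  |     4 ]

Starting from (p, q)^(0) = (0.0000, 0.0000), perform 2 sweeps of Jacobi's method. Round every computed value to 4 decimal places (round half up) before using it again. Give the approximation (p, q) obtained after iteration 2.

(0.9333, -0.2667)

Iteration 1:
  p = (6 - (-2)·0.0000) / (5) = 1.2000
  q = (4 - (2)·0.0000) / (-6) = -0.6667
Iteration 2:
  p = (6 - (-2)·-0.6667) / (5) = 0.9333
  q = (4 - (2)·1.2000) / (-6) = -0.2667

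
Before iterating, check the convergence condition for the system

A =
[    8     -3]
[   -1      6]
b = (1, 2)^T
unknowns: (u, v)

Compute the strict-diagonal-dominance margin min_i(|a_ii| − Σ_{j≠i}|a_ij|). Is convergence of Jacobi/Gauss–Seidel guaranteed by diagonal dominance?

row 1: |8| − (3) = 5
row 2: |6| − (1) = 5
minimum over rows = 5 → strictly diagonally dominant (convergence guaranteed)

5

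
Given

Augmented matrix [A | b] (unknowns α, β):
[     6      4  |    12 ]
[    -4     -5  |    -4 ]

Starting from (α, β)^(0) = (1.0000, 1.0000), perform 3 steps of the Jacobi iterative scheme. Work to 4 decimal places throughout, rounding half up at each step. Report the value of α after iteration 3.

Iteration 1:
  α = (12 - (4)·1.0000) / (6) = 1.3333
  β = (-4 - (-4)·1.0000) / (-5) = 0.0000
Iteration 2:
  α = (12 - (4)·0.0000) / (6) = 2.0000
  β = (-4 - (-4)·1.3333) / (-5) = -0.2666
Iteration 3:
  α = (12 - (4)·-0.2666) / (6) = 2.1777
  β = (-4 - (-4)·2.0000) / (-5) = -0.8000

2.1777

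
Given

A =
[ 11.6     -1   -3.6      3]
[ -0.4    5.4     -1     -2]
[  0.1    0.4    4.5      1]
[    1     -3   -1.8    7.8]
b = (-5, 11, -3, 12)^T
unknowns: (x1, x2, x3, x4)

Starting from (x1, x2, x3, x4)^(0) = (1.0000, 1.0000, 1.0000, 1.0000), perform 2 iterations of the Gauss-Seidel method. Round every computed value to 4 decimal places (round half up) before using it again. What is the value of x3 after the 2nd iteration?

Iteration 1:
  x1 = (-5 - (-1)·1.0000 - (-3.6)·1.0000 - (3)·1.0000) / (11.6) = -0.2931
  x2 = (11 - (-0.4)·-0.2931 - (-1)·1.0000 - (-2)·1.0000) / (5.4) = 2.5709
  x3 = (-3 - (0.1)·-0.2931 - (0.4)·2.5709 - (1)·1.0000) / (4.5) = -1.1109
  x4 = (12 - (1)·-0.2931 - (-3)·2.5709 - (-1.8)·-1.1109) / (7.8) = 2.3085
Iteration 2:
  x1 = (-5 - (-1)·2.5709 - (-3.6)·-1.1109 - (3)·2.3085) / (11.6) = -1.1512
  x2 = (11 - (-0.4)·-1.1512 - (-1)·-1.1109 - (-2)·2.3085) / (5.4) = 2.6010
  x3 = (-3 - (0.1)·-1.1512 - (0.4)·2.6010 - (1)·2.3085) / (4.5) = -1.3853
  x4 = (12 - (1)·-1.1512 - (-3)·2.6010 - (-1.8)·-1.3853) / (7.8) = 2.3668

-1.3853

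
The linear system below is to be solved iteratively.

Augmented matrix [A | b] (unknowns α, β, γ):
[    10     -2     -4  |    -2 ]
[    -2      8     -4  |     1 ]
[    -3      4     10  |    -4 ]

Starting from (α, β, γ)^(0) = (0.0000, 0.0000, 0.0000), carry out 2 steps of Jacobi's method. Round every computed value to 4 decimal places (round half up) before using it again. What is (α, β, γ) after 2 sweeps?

(-0.3350, -0.1250, -0.5100)

Iteration 1:
  α = (-2 - (-2)·0.0000 - (-4)·0.0000) / (10) = -0.2000
  β = (1 - (-2)·0.0000 - (-4)·0.0000) / (8) = 0.1250
  γ = (-4 - (-3)·0.0000 - (4)·0.0000) / (10) = -0.4000
Iteration 2:
  α = (-2 - (-2)·0.1250 - (-4)·-0.4000) / (10) = -0.3350
  β = (1 - (-2)·-0.2000 - (-4)·-0.4000) / (8) = -0.1250
  γ = (-4 - (-3)·-0.2000 - (4)·0.1250) / (10) = -0.5100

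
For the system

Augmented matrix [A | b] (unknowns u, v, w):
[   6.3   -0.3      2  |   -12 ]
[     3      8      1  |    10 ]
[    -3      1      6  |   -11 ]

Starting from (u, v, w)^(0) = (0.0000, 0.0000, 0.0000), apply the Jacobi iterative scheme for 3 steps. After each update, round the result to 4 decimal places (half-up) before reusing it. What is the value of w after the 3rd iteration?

-2.8305

Iteration 1:
  u = (-12 - (-0.3)·0.0000 - (2)·0.0000) / (6.3) = -1.9048
  v = (10 - (3)·0.0000 - (1)·0.0000) / (8) = 1.2500
  w = (-11 - (-3)·0.0000 - (1)·0.0000) / (6) = -1.8333
Iteration 2:
  u = (-12 - (-0.3)·1.2500 - (2)·-1.8333) / (6.3) = -1.2632
  v = (10 - (3)·-1.9048 - (1)·-1.8333) / (8) = 2.1935
  w = (-11 - (-3)·-1.9048 - (1)·1.2500) / (6) = -2.9941
Iteration 3:
  u = (-12 - (-0.3)·2.1935 - (2)·-2.9941) / (6.3) = -0.8498
  v = (10 - (3)·-1.2632 - (1)·-2.9941) / (8) = 2.0980
  w = (-11 - (-3)·-1.2632 - (1)·2.1935) / (6) = -2.8305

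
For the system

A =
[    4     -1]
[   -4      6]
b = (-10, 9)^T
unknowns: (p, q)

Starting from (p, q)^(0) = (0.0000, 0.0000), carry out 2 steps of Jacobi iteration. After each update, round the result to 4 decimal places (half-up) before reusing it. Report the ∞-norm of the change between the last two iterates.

Iteration 1:
  p = (-10 - (-1)·0.0000) / (4) = -2.5000
  q = (9 - (-4)·0.0000) / (6) = 1.5000
Iteration 2:
  p = (-10 - (-1)·1.5000) / (4) = -2.1250
  q = (9 - (-4)·-2.5000) / (6) = -0.1667
Change: (0.3750, -1.6667) → max |·| = 1.6667

1.6667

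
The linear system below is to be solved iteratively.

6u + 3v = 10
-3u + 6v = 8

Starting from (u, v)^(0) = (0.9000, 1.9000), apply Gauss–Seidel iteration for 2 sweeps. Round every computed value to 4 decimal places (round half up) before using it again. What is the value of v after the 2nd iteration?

Iteration 1:
  u = (10 - (3)·1.9000) / (6) = 0.7167
  v = (8 - (-3)·0.7167) / (6) = 1.6917
Iteration 2:
  u = (10 - (3)·1.6917) / (6) = 0.8208
  v = (8 - (-3)·0.8208) / (6) = 1.7437

1.7437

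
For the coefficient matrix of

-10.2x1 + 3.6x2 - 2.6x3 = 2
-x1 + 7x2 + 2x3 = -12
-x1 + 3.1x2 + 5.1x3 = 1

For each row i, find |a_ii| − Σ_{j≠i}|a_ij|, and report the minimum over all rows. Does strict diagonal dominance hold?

row 1: |-10.2| − (3.6+2.6) = 4
row 2: |7| − (1+2) = 4
row 3: |5.1| − (1+3.1) = 1
minimum over rows = 1 → strictly diagonally dominant (convergence guaranteed)

1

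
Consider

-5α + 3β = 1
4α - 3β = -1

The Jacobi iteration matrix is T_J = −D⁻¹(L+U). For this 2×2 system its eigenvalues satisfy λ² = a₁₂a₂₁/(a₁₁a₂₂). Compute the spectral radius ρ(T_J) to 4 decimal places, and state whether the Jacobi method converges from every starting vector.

a₁₂a₂₁/(a₁₁a₂₂) = (3)·(4) / ((-5)·(-3)) = 0.800000
ρ = √|0.800000| = √0.800000 = 0.8944
ρ < 1, so Jacobi converges

0.8944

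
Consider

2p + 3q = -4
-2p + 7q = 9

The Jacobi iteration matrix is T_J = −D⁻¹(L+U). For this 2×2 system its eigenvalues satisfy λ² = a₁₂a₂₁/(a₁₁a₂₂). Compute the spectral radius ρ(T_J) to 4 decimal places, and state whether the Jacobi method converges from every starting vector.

0.6547

a₁₂a₂₁/(a₁₁a₂₂) = (3)·(-2) / ((2)·(7)) = -0.428571
ρ = √|-0.428571| = √0.428571 = 0.6547
ρ < 1, so Jacobi converges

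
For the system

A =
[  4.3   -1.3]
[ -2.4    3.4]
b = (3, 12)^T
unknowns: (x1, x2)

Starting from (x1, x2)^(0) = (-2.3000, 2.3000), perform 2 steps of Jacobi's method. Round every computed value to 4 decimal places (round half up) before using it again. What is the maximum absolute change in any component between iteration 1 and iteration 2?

2.6068

Iteration 1:
  x1 = (3 - (-1.3)·2.3000) / (4.3) = 1.3930
  x2 = (12 - (-2.4)·-2.3000) / (3.4) = 1.9059
Iteration 2:
  x1 = (3 - (-1.3)·1.9059) / (4.3) = 1.2739
  x2 = (12 - (-2.4)·1.3930) / (3.4) = 4.5127
Change: (-0.1191, 2.6068) → max |·| = 2.6068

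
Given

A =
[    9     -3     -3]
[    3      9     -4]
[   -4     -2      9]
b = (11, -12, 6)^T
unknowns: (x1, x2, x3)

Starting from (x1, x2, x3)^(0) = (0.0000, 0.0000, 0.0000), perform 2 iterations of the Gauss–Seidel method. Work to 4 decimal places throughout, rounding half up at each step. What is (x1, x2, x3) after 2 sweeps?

Iteration 1:
  x1 = (11 - (-3)·0.0000 - (-3)·0.0000) / (9) = 1.2222
  x2 = (-12 - (3)·1.2222 - (-4)·0.0000) / (9) = -1.7407
  x3 = (6 - (-4)·1.2222 - (-2)·-1.7407) / (9) = 0.8230
Iteration 2:
  x1 = (11 - (-3)·-1.7407 - (-3)·0.8230) / (9) = 0.9163
  x2 = (-12 - (3)·0.9163 - (-4)·0.8230) / (9) = -1.2730
  x3 = (6 - (-4)·0.9163 - (-2)·-1.2730) / (9) = 0.7910

(0.9163, -1.2730, 0.7910)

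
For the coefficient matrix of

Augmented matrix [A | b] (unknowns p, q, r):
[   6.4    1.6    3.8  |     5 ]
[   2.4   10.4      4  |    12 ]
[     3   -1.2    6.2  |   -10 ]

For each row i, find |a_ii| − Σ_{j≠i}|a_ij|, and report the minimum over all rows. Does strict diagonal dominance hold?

row 1: |6.4| − (1.6+3.8) = 1
row 2: |10.4| − (2.4+4) = 4
row 3: |6.2| − (3+1.2) = 2
minimum over rows = 1 → strictly diagonally dominant (convergence guaranteed)

1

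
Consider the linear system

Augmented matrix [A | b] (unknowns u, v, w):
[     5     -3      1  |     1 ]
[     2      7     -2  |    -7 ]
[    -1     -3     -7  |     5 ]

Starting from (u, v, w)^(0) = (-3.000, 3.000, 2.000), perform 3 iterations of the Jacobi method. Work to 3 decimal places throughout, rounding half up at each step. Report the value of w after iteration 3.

Iteration 1:
  u = (1 - (-3)·3.000 - (1)·2.000) / (5) = 1.600
  v = (-7 - (2)·-3.000 - (-2)·2.000) / (7) = 0.429
  w = (5 - (-1)·-3.000 - (-3)·3.000) / (-7) = -1.571
Iteration 2:
  u = (1 - (-3)·0.429 - (1)·-1.571) / (5) = 0.772
  v = (-7 - (2)·1.600 - (-2)·-1.571) / (7) = -1.906
  w = (5 - (-1)·1.600 - (-3)·0.429) / (-7) = -1.127
Iteration 3:
  u = (1 - (-3)·-1.906 - (1)·-1.127) / (5) = -0.718
  v = (-7 - (2)·0.772 - (-2)·-1.127) / (7) = -1.543
  w = (5 - (-1)·0.772 - (-3)·-1.906) / (-7) = -0.008

-0.008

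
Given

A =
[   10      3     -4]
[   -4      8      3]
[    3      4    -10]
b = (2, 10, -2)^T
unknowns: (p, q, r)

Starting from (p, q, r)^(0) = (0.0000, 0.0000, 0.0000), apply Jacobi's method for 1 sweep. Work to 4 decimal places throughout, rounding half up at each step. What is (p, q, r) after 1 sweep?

(0.2000, 1.2500, 0.2000)

Iteration 1:
  p = (2 - (3)·0.0000 - (-4)·0.0000) / (10) = 0.2000
  q = (10 - (-4)·0.0000 - (3)·0.0000) / (8) = 1.2500
  r = (-2 - (3)·0.0000 - (4)·0.0000) / (-10) = 0.2000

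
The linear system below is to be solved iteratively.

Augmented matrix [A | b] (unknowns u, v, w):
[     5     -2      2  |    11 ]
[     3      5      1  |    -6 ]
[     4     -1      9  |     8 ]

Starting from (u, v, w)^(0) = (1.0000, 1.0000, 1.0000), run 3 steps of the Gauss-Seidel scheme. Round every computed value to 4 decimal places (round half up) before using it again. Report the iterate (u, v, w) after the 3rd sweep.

(1.4005, -2.0635, 0.0372)

Iteration 1:
  u = (11 - (-2)·1.0000 - (2)·1.0000) / (5) = 2.2000
  v = (-6 - (3)·2.2000 - (1)·1.0000) / (5) = -2.7200
  w = (8 - (4)·2.2000 - (-1)·-2.7200) / (9) = -0.3911
Iteration 2:
  u = (11 - (-2)·-2.7200 - (2)·-0.3911) / (5) = 1.2684
  v = (-6 - (3)·1.2684 - (1)·-0.3911) / (5) = -1.8828
  w = (8 - (4)·1.2684 - (-1)·-1.8828) / (9) = 0.1160
Iteration 3:
  u = (11 - (-2)·-1.8828 - (2)·0.1160) / (5) = 1.4005
  v = (-6 - (3)·1.4005 - (1)·0.1160) / (5) = -2.0635
  w = (8 - (4)·1.4005 - (-1)·-2.0635) / (9) = 0.0372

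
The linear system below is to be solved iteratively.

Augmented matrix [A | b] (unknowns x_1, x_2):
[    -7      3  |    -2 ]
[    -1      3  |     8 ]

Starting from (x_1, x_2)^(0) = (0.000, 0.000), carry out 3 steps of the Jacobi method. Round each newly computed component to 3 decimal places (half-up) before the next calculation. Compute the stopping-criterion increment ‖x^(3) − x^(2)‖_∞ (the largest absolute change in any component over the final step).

Iteration 1:
  x_1 = (-2 - (3)·0.000) / (-7) = 0.286
  x_2 = (8 - (-1)·0.000) / (3) = 2.667
Iteration 2:
  x_1 = (-2 - (3)·2.667) / (-7) = 1.429
  x_2 = (8 - (-1)·0.286) / (3) = 2.762
Iteration 3:
  x_1 = (-2 - (3)·2.762) / (-7) = 1.469
  x_2 = (8 - (-1)·1.429) / (3) = 3.143
Change: (0.040, 0.381) → max |·| = 0.381

0.381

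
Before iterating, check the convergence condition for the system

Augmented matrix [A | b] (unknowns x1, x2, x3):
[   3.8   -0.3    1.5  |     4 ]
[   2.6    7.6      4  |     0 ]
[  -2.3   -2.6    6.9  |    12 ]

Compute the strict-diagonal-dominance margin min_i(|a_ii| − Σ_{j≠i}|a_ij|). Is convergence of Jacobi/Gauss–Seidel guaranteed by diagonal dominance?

1

row 1: |3.8| − (0.3+1.5) = 2
row 2: |7.6| − (2.6+4) = 1
row 3: |6.9| − (2.3+2.6) = 2
minimum over rows = 1 → strictly diagonally dominant (convergence guaranteed)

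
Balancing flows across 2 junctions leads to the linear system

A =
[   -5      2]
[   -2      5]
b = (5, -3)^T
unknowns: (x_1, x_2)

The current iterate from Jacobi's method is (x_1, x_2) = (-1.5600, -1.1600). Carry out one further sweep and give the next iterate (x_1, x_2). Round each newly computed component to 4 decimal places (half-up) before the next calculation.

One sweep:
  x_1 = (5 - (2)·-1.1600) / (-5) = -1.4640
  x_2 = (-3 - (-2)·-1.5600) / (5) = -1.2240

(-1.4640, -1.2240)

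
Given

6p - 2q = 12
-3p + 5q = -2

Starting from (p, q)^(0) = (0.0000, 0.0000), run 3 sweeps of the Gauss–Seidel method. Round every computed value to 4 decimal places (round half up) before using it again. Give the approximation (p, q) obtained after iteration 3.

(2.3200, 0.9920)

Iteration 1:
  p = (12 - (-2)·0.0000) / (6) = 2.0000
  q = (-2 - (-3)·2.0000) / (5) = 0.8000
Iteration 2:
  p = (12 - (-2)·0.8000) / (6) = 2.2667
  q = (-2 - (-3)·2.2667) / (5) = 0.9600
Iteration 3:
  p = (12 - (-2)·0.9600) / (6) = 2.3200
  q = (-2 - (-3)·2.3200) / (5) = 0.9920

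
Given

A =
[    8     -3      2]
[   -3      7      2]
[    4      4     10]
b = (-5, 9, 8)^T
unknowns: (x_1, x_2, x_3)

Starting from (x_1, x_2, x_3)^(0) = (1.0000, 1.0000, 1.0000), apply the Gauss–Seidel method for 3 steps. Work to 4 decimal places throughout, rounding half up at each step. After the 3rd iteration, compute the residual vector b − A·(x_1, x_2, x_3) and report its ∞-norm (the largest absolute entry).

Iteration 1:
  x_1 = (-5 - (-3)·1.0000 - (2)·1.0000) / (8) = -0.5000
  x_2 = (9 - (-3)·-0.5000 - (2)·1.0000) / (7) = 0.7857
  x_3 = (8 - (4)·-0.5000 - (4)·0.7857) / (10) = 0.6857
Iteration 2:
  x_1 = (-5 - (-3)·0.7857 - (2)·0.6857) / (8) = -0.5018
  x_2 = (9 - (-3)·-0.5018 - (2)·0.6857) / (7) = 0.8747
  x_3 = (8 - (4)·-0.5018 - (4)·0.8747) / (10) = 0.6508
Iteration 3:
  x_1 = (-5 - (-3)·0.8747 - (2)·0.6508) / (8) = -0.4597
  x_2 = (9 - (-3)·-0.4597 - (2)·0.6508) / (7) = 0.9028
  x_3 = (8 - (4)·-0.4597 - (4)·0.9028) / (10) = 0.6228
Residual b − A·x = (0.1404, 0.0557, -0.0004); ∞-norm = 0.1404

0.1404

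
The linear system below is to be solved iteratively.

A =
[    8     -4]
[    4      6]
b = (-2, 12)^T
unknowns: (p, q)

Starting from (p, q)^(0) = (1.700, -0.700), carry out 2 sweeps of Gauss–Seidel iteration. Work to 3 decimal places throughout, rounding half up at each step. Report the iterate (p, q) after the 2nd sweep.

(0.950, 1.367)

Iteration 1:
  p = (-2 - (-4)·-0.700) / (8) = -0.600
  q = (12 - (4)·-0.600) / (6) = 2.400
Iteration 2:
  p = (-2 - (-4)·2.400) / (8) = 0.950
  q = (12 - (4)·0.950) / (6) = 1.367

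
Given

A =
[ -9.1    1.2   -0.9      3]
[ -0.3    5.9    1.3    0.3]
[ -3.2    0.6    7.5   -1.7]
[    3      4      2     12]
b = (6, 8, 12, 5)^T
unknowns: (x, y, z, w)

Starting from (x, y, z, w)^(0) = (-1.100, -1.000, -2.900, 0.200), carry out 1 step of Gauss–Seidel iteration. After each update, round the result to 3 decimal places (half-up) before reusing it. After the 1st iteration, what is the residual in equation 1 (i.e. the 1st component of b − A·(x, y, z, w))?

Iteration 1:
  x = (6 - (1.2)·-1.000 - (-0.9)·-2.900 - (3)·0.200) / (-9.1) = -0.438
  y = (8 - (-0.3)·-0.438 - (1.3)·-2.900 - (0.3)·0.200) / (5.9) = 1.962
  z = (12 - (-3.2)·-0.438 - (0.6)·1.962 - (-1.7)·0.200) / (7.5) = 1.301
  w = (5 - (3)·-0.438 - (4)·1.962 - (2)·1.301) / (12) = -0.345
Residual b − A·x = (1.866, -5.295, -0.923, 0.004)

1.866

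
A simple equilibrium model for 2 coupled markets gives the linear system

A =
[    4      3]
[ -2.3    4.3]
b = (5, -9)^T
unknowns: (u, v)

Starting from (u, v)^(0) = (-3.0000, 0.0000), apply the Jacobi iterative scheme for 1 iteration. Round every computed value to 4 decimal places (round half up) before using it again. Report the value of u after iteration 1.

1.2500

Iteration 1:
  u = (5 - (3)·0.0000) / (4) = 1.2500
  v = (-9 - (-2.3)·-3.0000) / (4.3) = -3.6977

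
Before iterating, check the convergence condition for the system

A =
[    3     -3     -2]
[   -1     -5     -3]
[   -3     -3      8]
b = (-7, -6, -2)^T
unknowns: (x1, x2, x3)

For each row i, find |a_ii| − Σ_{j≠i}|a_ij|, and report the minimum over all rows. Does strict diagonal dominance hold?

row 1: |3| − (3+2) = -2
row 2: |-5| − (1+3) = 1
row 3: |8| − (3+3) = 2
minimum over rows = -2 → not strictly diagonally dominant

-2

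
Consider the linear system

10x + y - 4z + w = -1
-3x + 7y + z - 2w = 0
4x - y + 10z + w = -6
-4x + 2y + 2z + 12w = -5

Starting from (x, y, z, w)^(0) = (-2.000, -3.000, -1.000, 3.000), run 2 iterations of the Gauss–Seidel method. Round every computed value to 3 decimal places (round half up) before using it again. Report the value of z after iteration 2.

-0.417

Iteration 1:
  x = (-1 - (1)·-3.000 - (-4)·-1.000 - (1)·3.000) / (10) = -0.500
  y = (0 - (-3)·-0.500 - (1)·-1.000 - (-2)·3.000) / (7) = 0.786
  z = (-6 - (4)·-0.500 - (-1)·0.786 - (1)·3.000) / (10) = -0.621
  w = (-5 - (-4)·-0.500 - (2)·0.786 - (2)·-0.621) / (12) = -0.611
Iteration 2:
  x = (-1 - (1)·0.786 - (-4)·-0.621 - (1)·-0.611) / (10) = -0.366
  y = (0 - (-3)·-0.366 - (1)·-0.621 - (-2)·-0.611) / (7) = -0.243
  z = (-6 - (4)·-0.366 - (-1)·-0.243 - (1)·-0.611) / (10) = -0.417
  w = (-5 - (-4)·-0.366 - (2)·-0.243 - (2)·-0.417) / (12) = -0.429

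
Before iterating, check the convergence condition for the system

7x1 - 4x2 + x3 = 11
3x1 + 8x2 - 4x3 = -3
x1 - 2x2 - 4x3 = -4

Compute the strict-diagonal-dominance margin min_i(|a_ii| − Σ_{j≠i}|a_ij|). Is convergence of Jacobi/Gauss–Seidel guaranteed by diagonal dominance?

1

row 1: |7| − (4+1) = 2
row 2: |8| − (3+4) = 1
row 3: |-4| − (1+2) = 1
minimum over rows = 1 → strictly diagonally dominant (convergence guaranteed)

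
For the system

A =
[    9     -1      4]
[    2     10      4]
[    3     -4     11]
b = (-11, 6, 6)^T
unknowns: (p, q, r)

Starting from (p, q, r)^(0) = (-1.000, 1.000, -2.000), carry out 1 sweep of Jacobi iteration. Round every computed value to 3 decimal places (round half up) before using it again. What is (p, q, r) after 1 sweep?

(-0.222, 1.600, 1.182)

Iteration 1:
  p = (-11 - (-1)·1.000 - (4)·-2.000) / (9) = -0.222
  q = (6 - (2)·-1.000 - (4)·-2.000) / (10) = 1.600
  r = (6 - (3)·-1.000 - (-4)·1.000) / (11) = 1.182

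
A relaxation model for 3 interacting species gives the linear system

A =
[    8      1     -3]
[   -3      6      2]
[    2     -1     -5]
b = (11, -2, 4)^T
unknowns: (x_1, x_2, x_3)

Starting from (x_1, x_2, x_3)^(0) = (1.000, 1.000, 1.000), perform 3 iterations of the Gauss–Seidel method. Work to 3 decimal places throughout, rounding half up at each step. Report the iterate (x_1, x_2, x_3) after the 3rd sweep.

Iteration 1:
  x_1 = (11 - (1)·1.000 - (-3)·1.000) / (8) = 1.625
  x_2 = (-2 - (-3)·1.625 - (2)·1.000) / (6) = 0.146
  x_3 = (4 - (2)·1.625 - (-1)·0.146) / (-5) = -0.179
Iteration 2:
  x_1 = (11 - (1)·0.146 - (-3)·-0.179) / (8) = 1.290
  x_2 = (-2 - (-3)·1.290 - (2)·-0.179) / (6) = 0.371
  x_3 = (4 - (2)·1.290 - (-1)·0.371) / (-5) = -0.358
Iteration 3:
  x_1 = (11 - (1)·0.371 - (-3)·-0.358) / (8) = 1.194
  x_2 = (-2 - (-3)·1.194 - (2)·-0.358) / (6) = 0.383
  x_3 = (4 - (2)·1.194 - (-1)·0.383) / (-5) = -0.399

(1.194, 0.383, -0.399)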